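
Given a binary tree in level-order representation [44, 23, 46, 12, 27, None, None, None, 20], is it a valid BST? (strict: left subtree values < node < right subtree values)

Level-order array: [44, 23, 46, 12, 27, None, None, None, 20]
Validate using subtree bounds (lo, hi): at each node, require lo < value < hi,
then recurse left with hi=value and right with lo=value.
Preorder trace (stopping at first violation):
  at node 44 with bounds (-inf, +inf): OK
  at node 23 with bounds (-inf, 44): OK
  at node 12 with bounds (-inf, 23): OK
  at node 20 with bounds (12, 23): OK
  at node 27 with bounds (23, 44): OK
  at node 46 with bounds (44, +inf): OK
No violation found at any node.
Result: Valid BST


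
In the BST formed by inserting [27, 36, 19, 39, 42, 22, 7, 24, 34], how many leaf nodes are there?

Tree built from: [27, 36, 19, 39, 42, 22, 7, 24, 34]
Tree (level-order array): [27, 19, 36, 7, 22, 34, 39, None, None, None, 24, None, None, None, 42]
Rule: A leaf has 0 children.
Per-node child counts:
  node 27: 2 child(ren)
  node 19: 2 child(ren)
  node 7: 0 child(ren)
  node 22: 1 child(ren)
  node 24: 0 child(ren)
  node 36: 2 child(ren)
  node 34: 0 child(ren)
  node 39: 1 child(ren)
  node 42: 0 child(ren)
Matching nodes: [7, 24, 34, 42]
Count of leaf nodes: 4


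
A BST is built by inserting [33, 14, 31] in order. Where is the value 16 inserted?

Starting tree (level order): [33, 14, None, None, 31]
Insertion path: 33 -> 14 -> 31
Result: insert 16 as left child of 31
Final tree (level order): [33, 14, None, None, 31, 16]


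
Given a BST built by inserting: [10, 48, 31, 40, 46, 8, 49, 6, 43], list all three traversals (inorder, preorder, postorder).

Tree insertion order: [10, 48, 31, 40, 46, 8, 49, 6, 43]
Tree (level-order array): [10, 8, 48, 6, None, 31, 49, None, None, None, 40, None, None, None, 46, 43]
Inorder (L, root, R): [6, 8, 10, 31, 40, 43, 46, 48, 49]
Preorder (root, L, R): [10, 8, 6, 48, 31, 40, 46, 43, 49]
Postorder (L, R, root): [6, 8, 43, 46, 40, 31, 49, 48, 10]


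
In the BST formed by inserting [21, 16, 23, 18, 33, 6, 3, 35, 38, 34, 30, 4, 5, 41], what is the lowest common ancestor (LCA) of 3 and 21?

Tree insertion order: [21, 16, 23, 18, 33, 6, 3, 35, 38, 34, 30, 4, 5, 41]
Tree (level-order array): [21, 16, 23, 6, 18, None, 33, 3, None, None, None, 30, 35, None, 4, None, None, 34, 38, None, 5, None, None, None, 41]
In a BST, the LCA of p=3, q=21 is the first node v on the
root-to-leaf path with p <= v <= q (go left if both < v, right if both > v).
Walk from root:
  at 21: 3 <= 21 <= 21, this is the LCA
LCA = 21


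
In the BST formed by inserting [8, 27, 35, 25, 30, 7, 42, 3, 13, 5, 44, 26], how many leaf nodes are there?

Tree built from: [8, 27, 35, 25, 30, 7, 42, 3, 13, 5, 44, 26]
Tree (level-order array): [8, 7, 27, 3, None, 25, 35, None, 5, 13, 26, 30, 42, None, None, None, None, None, None, None, None, None, 44]
Rule: A leaf has 0 children.
Per-node child counts:
  node 8: 2 child(ren)
  node 7: 1 child(ren)
  node 3: 1 child(ren)
  node 5: 0 child(ren)
  node 27: 2 child(ren)
  node 25: 2 child(ren)
  node 13: 0 child(ren)
  node 26: 0 child(ren)
  node 35: 2 child(ren)
  node 30: 0 child(ren)
  node 42: 1 child(ren)
  node 44: 0 child(ren)
Matching nodes: [5, 13, 26, 30, 44]
Count of leaf nodes: 5


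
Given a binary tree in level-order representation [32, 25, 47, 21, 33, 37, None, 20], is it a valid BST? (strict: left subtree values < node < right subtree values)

Level-order array: [32, 25, 47, 21, 33, 37, None, 20]
Validate using subtree bounds (lo, hi): at each node, require lo < value < hi,
then recurse left with hi=value and right with lo=value.
Preorder trace (stopping at first violation):
  at node 32 with bounds (-inf, +inf): OK
  at node 25 with bounds (-inf, 32): OK
  at node 21 with bounds (-inf, 25): OK
  at node 20 with bounds (-inf, 21): OK
  at node 33 with bounds (25, 32): VIOLATION
Node 33 violates its bound: not (25 < 33 < 32).
Result: Not a valid BST


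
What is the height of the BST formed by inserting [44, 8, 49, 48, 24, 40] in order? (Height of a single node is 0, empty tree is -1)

Insertion order: [44, 8, 49, 48, 24, 40]
Tree (level-order array): [44, 8, 49, None, 24, 48, None, None, 40]
Compute height bottom-up (empty subtree = -1):
  height(40) = 1 + max(-1, -1) = 0
  height(24) = 1 + max(-1, 0) = 1
  height(8) = 1 + max(-1, 1) = 2
  height(48) = 1 + max(-1, -1) = 0
  height(49) = 1 + max(0, -1) = 1
  height(44) = 1 + max(2, 1) = 3
Height = 3


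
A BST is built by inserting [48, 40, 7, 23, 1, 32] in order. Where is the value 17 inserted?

Starting tree (level order): [48, 40, None, 7, None, 1, 23, None, None, None, 32]
Insertion path: 48 -> 40 -> 7 -> 23
Result: insert 17 as left child of 23
Final tree (level order): [48, 40, None, 7, None, 1, 23, None, None, 17, 32]


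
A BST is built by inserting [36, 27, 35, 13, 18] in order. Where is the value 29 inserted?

Starting tree (level order): [36, 27, None, 13, 35, None, 18]
Insertion path: 36 -> 27 -> 35
Result: insert 29 as left child of 35
Final tree (level order): [36, 27, None, 13, 35, None, 18, 29]


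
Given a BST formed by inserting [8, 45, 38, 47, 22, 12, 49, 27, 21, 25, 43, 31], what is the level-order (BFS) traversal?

Tree insertion order: [8, 45, 38, 47, 22, 12, 49, 27, 21, 25, 43, 31]
Tree (level-order array): [8, None, 45, 38, 47, 22, 43, None, 49, 12, 27, None, None, None, None, None, 21, 25, 31]
BFS from the root, enqueuing left then right child of each popped node:
  queue [8] -> pop 8, enqueue [45], visited so far: [8]
  queue [45] -> pop 45, enqueue [38, 47], visited so far: [8, 45]
  queue [38, 47] -> pop 38, enqueue [22, 43], visited so far: [8, 45, 38]
  queue [47, 22, 43] -> pop 47, enqueue [49], visited so far: [8, 45, 38, 47]
  queue [22, 43, 49] -> pop 22, enqueue [12, 27], visited so far: [8, 45, 38, 47, 22]
  queue [43, 49, 12, 27] -> pop 43, enqueue [none], visited so far: [8, 45, 38, 47, 22, 43]
  queue [49, 12, 27] -> pop 49, enqueue [none], visited so far: [8, 45, 38, 47, 22, 43, 49]
  queue [12, 27] -> pop 12, enqueue [21], visited so far: [8, 45, 38, 47, 22, 43, 49, 12]
  queue [27, 21] -> pop 27, enqueue [25, 31], visited so far: [8, 45, 38, 47, 22, 43, 49, 12, 27]
  queue [21, 25, 31] -> pop 21, enqueue [none], visited so far: [8, 45, 38, 47, 22, 43, 49, 12, 27, 21]
  queue [25, 31] -> pop 25, enqueue [none], visited so far: [8, 45, 38, 47, 22, 43, 49, 12, 27, 21, 25]
  queue [31] -> pop 31, enqueue [none], visited so far: [8, 45, 38, 47, 22, 43, 49, 12, 27, 21, 25, 31]
Result: [8, 45, 38, 47, 22, 43, 49, 12, 27, 21, 25, 31]


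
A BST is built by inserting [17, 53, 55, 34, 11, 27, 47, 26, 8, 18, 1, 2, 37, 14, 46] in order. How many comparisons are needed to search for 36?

Search path for 36: 17 -> 53 -> 34 -> 47 -> 37
Found: False
Comparisons: 5


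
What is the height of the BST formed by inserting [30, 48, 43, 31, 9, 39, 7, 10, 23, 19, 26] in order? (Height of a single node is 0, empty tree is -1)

Insertion order: [30, 48, 43, 31, 9, 39, 7, 10, 23, 19, 26]
Tree (level-order array): [30, 9, 48, 7, 10, 43, None, None, None, None, 23, 31, None, 19, 26, None, 39]
Compute height bottom-up (empty subtree = -1):
  height(7) = 1 + max(-1, -1) = 0
  height(19) = 1 + max(-1, -1) = 0
  height(26) = 1 + max(-1, -1) = 0
  height(23) = 1 + max(0, 0) = 1
  height(10) = 1 + max(-1, 1) = 2
  height(9) = 1 + max(0, 2) = 3
  height(39) = 1 + max(-1, -1) = 0
  height(31) = 1 + max(-1, 0) = 1
  height(43) = 1 + max(1, -1) = 2
  height(48) = 1 + max(2, -1) = 3
  height(30) = 1 + max(3, 3) = 4
Height = 4


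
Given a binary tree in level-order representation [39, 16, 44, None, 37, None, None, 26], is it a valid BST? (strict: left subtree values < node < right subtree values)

Level-order array: [39, 16, 44, None, 37, None, None, 26]
Validate using subtree bounds (lo, hi): at each node, require lo < value < hi,
then recurse left with hi=value and right with lo=value.
Preorder trace (stopping at first violation):
  at node 39 with bounds (-inf, +inf): OK
  at node 16 with bounds (-inf, 39): OK
  at node 37 with bounds (16, 39): OK
  at node 26 with bounds (16, 37): OK
  at node 44 with bounds (39, +inf): OK
No violation found at any node.
Result: Valid BST


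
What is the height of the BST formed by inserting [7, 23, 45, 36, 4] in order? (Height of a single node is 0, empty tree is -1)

Insertion order: [7, 23, 45, 36, 4]
Tree (level-order array): [7, 4, 23, None, None, None, 45, 36]
Compute height bottom-up (empty subtree = -1):
  height(4) = 1 + max(-1, -1) = 0
  height(36) = 1 + max(-1, -1) = 0
  height(45) = 1 + max(0, -1) = 1
  height(23) = 1 + max(-1, 1) = 2
  height(7) = 1 + max(0, 2) = 3
Height = 3


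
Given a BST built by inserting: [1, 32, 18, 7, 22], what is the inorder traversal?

Tree insertion order: [1, 32, 18, 7, 22]
Tree (level-order array): [1, None, 32, 18, None, 7, 22]
Inorder traversal: [1, 7, 18, 22, 32]


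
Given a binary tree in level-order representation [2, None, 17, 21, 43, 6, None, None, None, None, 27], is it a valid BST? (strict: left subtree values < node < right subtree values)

Level-order array: [2, None, 17, 21, 43, 6, None, None, None, None, 27]
Validate using subtree bounds (lo, hi): at each node, require lo < value < hi,
then recurse left with hi=value and right with lo=value.
Preorder trace (stopping at first violation):
  at node 2 with bounds (-inf, +inf): OK
  at node 17 with bounds (2, +inf): OK
  at node 21 with bounds (2, 17): VIOLATION
Node 21 violates its bound: not (2 < 21 < 17).
Result: Not a valid BST


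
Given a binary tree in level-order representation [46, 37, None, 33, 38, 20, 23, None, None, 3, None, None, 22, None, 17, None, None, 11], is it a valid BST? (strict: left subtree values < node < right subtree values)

Level-order array: [46, 37, None, 33, 38, 20, 23, None, None, 3, None, None, 22, None, 17, None, None, 11]
Validate using subtree bounds (lo, hi): at each node, require lo < value < hi,
then recurse left with hi=value and right with lo=value.
Preorder trace (stopping at first violation):
  at node 46 with bounds (-inf, +inf): OK
  at node 37 with bounds (-inf, 46): OK
  at node 33 with bounds (-inf, 37): OK
  at node 20 with bounds (-inf, 33): OK
  at node 3 with bounds (-inf, 20): OK
  at node 17 with bounds (3, 20): OK
  at node 11 with bounds (3, 17): OK
  at node 23 with bounds (33, 37): VIOLATION
Node 23 violates its bound: not (33 < 23 < 37).
Result: Not a valid BST


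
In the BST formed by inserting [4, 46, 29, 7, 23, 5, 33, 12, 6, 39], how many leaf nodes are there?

Tree built from: [4, 46, 29, 7, 23, 5, 33, 12, 6, 39]
Tree (level-order array): [4, None, 46, 29, None, 7, 33, 5, 23, None, 39, None, 6, 12]
Rule: A leaf has 0 children.
Per-node child counts:
  node 4: 1 child(ren)
  node 46: 1 child(ren)
  node 29: 2 child(ren)
  node 7: 2 child(ren)
  node 5: 1 child(ren)
  node 6: 0 child(ren)
  node 23: 1 child(ren)
  node 12: 0 child(ren)
  node 33: 1 child(ren)
  node 39: 0 child(ren)
Matching nodes: [6, 12, 39]
Count of leaf nodes: 3


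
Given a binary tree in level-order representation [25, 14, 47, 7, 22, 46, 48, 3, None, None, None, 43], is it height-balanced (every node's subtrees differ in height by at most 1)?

Tree (level-order array): [25, 14, 47, 7, 22, 46, 48, 3, None, None, None, 43]
Definition: a tree is height-balanced if, at every node, |h(left) - h(right)| <= 1 (empty subtree has height -1).
Bottom-up per-node check:
  node 3: h_left=-1, h_right=-1, diff=0 [OK], height=0
  node 7: h_left=0, h_right=-1, diff=1 [OK], height=1
  node 22: h_left=-1, h_right=-1, diff=0 [OK], height=0
  node 14: h_left=1, h_right=0, diff=1 [OK], height=2
  node 43: h_left=-1, h_right=-1, diff=0 [OK], height=0
  node 46: h_left=0, h_right=-1, diff=1 [OK], height=1
  node 48: h_left=-1, h_right=-1, diff=0 [OK], height=0
  node 47: h_left=1, h_right=0, diff=1 [OK], height=2
  node 25: h_left=2, h_right=2, diff=0 [OK], height=3
All nodes satisfy the balance condition.
Result: Balanced


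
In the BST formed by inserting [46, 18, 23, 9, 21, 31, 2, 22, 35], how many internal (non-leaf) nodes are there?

Tree built from: [46, 18, 23, 9, 21, 31, 2, 22, 35]
Tree (level-order array): [46, 18, None, 9, 23, 2, None, 21, 31, None, None, None, 22, None, 35]
Rule: An internal node has at least one child.
Per-node child counts:
  node 46: 1 child(ren)
  node 18: 2 child(ren)
  node 9: 1 child(ren)
  node 2: 0 child(ren)
  node 23: 2 child(ren)
  node 21: 1 child(ren)
  node 22: 0 child(ren)
  node 31: 1 child(ren)
  node 35: 0 child(ren)
Matching nodes: [46, 18, 9, 23, 21, 31]
Count of internal (non-leaf) nodes: 6


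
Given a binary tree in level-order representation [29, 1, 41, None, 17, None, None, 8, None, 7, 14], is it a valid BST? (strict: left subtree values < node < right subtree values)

Level-order array: [29, 1, 41, None, 17, None, None, 8, None, 7, 14]
Validate using subtree bounds (lo, hi): at each node, require lo < value < hi,
then recurse left with hi=value and right with lo=value.
Preorder trace (stopping at first violation):
  at node 29 with bounds (-inf, +inf): OK
  at node 1 with bounds (-inf, 29): OK
  at node 17 with bounds (1, 29): OK
  at node 8 with bounds (1, 17): OK
  at node 7 with bounds (1, 8): OK
  at node 14 with bounds (8, 17): OK
  at node 41 with bounds (29, +inf): OK
No violation found at any node.
Result: Valid BST


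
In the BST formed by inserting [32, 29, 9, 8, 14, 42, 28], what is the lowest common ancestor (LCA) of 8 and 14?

Tree insertion order: [32, 29, 9, 8, 14, 42, 28]
Tree (level-order array): [32, 29, 42, 9, None, None, None, 8, 14, None, None, None, 28]
In a BST, the LCA of p=8, q=14 is the first node v on the
root-to-leaf path with p <= v <= q (go left if both < v, right if both > v).
Walk from root:
  at 32: both 8 and 14 < 32, go left
  at 29: both 8 and 14 < 29, go left
  at 9: 8 <= 9 <= 14, this is the LCA
LCA = 9


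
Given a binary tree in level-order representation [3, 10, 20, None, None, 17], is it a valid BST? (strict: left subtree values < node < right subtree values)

Level-order array: [3, 10, 20, None, None, 17]
Validate using subtree bounds (lo, hi): at each node, require lo < value < hi,
then recurse left with hi=value and right with lo=value.
Preorder trace (stopping at first violation):
  at node 3 with bounds (-inf, +inf): OK
  at node 10 with bounds (-inf, 3): VIOLATION
Node 10 violates its bound: not (-inf < 10 < 3).
Result: Not a valid BST


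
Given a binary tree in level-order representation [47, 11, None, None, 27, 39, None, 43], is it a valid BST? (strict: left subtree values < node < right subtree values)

Level-order array: [47, 11, None, None, 27, 39, None, 43]
Validate using subtree bounds (lo, hi): at each node, require lo < value < hi,
then recurse left with hi=value and right with lo=value.
Preorder trace (stopping at first violation):
  at node 47 with bounds (-inf, +inf): OK
  at node 11 with bounds (-inf, 47): OK
  at node 27 with bounds (11, 47): OK
  at node 39 with bounds (11, 27): VIOLATION
Node 39 violates its bound: not (11 < 39 < 27).
Result: Not a valid BST


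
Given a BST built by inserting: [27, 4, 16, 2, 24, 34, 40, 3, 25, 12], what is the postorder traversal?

Tree insertion order: [27, 4, 16, 2, 24, 34, 40, 3, 25, 12]
Tree (level-order array): [27, 4, 34, 2, 16, None, 40, None, 3, 12, 24, None, None, None, None, None, None, None, 25]
Postorder traversal: [3, 2, 12, 25, 24, 16, 4, 40, 34, 27]


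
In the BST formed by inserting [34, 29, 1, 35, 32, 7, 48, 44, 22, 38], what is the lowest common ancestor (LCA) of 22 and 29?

Tree insertion order: [34, 29, 1, 35, 32, 7, 48, 44, 22, 38]
Tree (level-order array): [34, 29, 35, 1, 32, None, 48, None, 7, None, None, 44, None, None, 22, 38]
In a BST, the LCA of p=22, q=29 is the first node v on the
root-to-leaf path with p <= v <= q (go left if both < v, right if both > v).
Walk from root:
  at 34: both 22 and 29 < 34, go left
  at 29: 22 <= 29 <= 29, this is the LCA
LCA = 29


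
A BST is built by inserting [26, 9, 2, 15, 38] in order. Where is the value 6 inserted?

Starting tree (level order): [26, 9, 38, 2, 15]
Insertion path: 26 -> 9 -> 2
Result: insert 6 as right child of 2
Final tree (level order): [26, 9, 38, 2, 15, None, None, None, 6]


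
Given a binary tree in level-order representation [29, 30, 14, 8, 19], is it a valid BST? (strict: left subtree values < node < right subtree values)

Level-order array: [29, 30, 14, 8, 19]
Validate using subtree bounds (lo, hi): at each node, require lo < value < hi,
then recurse left with hi=value and right with lo=value.
Preorder trace (stopping at first violation):
  at node 29 with bounds (-inf, +inf): OK
  at node 30 with bounds (-inf, 29): VIOLATION
Node 30 violates its bound: not (-inf < 30 < 29).
Result: Not a valid BST


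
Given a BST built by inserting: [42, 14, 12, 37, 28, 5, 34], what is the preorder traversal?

Tree insertion order: [42, 14, 12, 37, 28, 5, 34]
Tree (level-order array): [42, 14, None, 12, 37, 5, None, 28, None, None, None, None, 34]
Preorder traversal: [42, 14, 12, 5, 37, 28, 34]


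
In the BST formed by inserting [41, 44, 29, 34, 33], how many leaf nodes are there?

Tree built from: [41, 44, 29, 34, 33]
Tree (level-order array): [41, 29, 44, None, 34, None, None, 33]
Rule: A leaf has 0 children.
Per-node child counts:
  node 41: 2 child(ren)
  node 29: 1 child(ren)
  node 34: 1 child(ren)
  node 33: 0 child(ren)
  node 44: 0 child(ren)
Matching nodes: [33, 44]
Count of leaf nodes: 2


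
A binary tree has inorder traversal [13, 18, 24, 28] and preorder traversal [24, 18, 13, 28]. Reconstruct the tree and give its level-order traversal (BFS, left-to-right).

Inorder:  [13, 18, 24, 28]
Preorder: [24, 18, 13, 28]
Algorithm: preorder visits root first, so consume preorder in order;
for each root, split the current inorder slice at that value into
left-subtree inorder and right-subtree inorder, then recurse.
Recursive splits:
  root=24; inorder splits into left=[13, 18], right=[28]
  root=18; inorder splits into left=[13], right=[]
  root=13; inorder splits into left=[], right=[]
  root=28; inorder splits into left=[], right=[]
Reconstructed level-order: [24, 18, 28, 13]


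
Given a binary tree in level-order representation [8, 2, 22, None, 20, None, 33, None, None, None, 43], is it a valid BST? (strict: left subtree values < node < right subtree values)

Level-order array: [8, 2, 22, None, 20, None, 33, None, None, None, 43]
Validate using subtree bounds (lo, hi): at each node, require lo < value < hi,
then recurse left with hi=value and right with lo=value.
Preorder trace (stopping at first violation):
  at node 8 with bounds (-inf, +inf): OK
  at node 2 with bounds (-inf, 8): OK
  at node 20 with bounds (2, 8): VIOLATION
Node 20 violates its bound: not (2 < 20 < 8).
Result: Not a valid BST


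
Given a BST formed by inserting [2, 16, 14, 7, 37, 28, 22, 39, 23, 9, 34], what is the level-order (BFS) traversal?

Tree insertion order: [2, 16, 14, 7, 37, 28, 22, 39, 23, 9, 34]
Tree (level-order array): [2, None, 16, 14, 37, 7, None, 28, 39, None, 9, 22, 34, None, None, None, None, None, 23]
BFS from the root, enqueuing left then right child of each popped node:
  queue [2] -> pop 2, enqueue [16], visited so far: [2]
  queue [16] -> pop 16, enqueue [14, 37], visited so far: [2, 16]
  queue [14, 37] -> pop 14, enqueue [7], visited so far: [2, 16, 14]
  queue [37, 7] -> pop 37, enqueue [28, 39], visited so far: [2, 16, 14, 37]
  queue [7, 28, 39] -> pop 7, enqueue [9], visited so far: [2, 16, 14, 37, 7]
  queue [28, 39, 9] -> pop 28, enqueue [22, 34], visited so far: [2, 16, 14, 37, 7, 28]
  queue [39, 9, 22, 34] -> pop 39, enqueue [none], visited so far: [2, 16, 14, 37, 7, 28, 39]
  queue [9, 22, 34] -> pop 9, enqueue [none], visited so far: [2, 16, 14, 37, 7, 28, 39, 9]
  queue [22, 34] -> pop 22, enqueue [23], visited so far: [2, 16, 14, 37, 7, 28, 39, 9, 22]
  queue [34, 23] -> pop 34, enqueue [none], visited so far: [2, 16, 14, 37, 7, 28, 39, 9, 22, 34]
  queue [23] -> pop 23, enqueue [none], visited so far: [2, 16, 14, 37, 7, 28, 39, 9, 22, 34, 23]
Result: [2, 16, 14, 37, 7, 28, 39, 9, 22, 34, 23]


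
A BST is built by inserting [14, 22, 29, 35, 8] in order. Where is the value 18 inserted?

Starting tree (level order): [14, 8, 22, None, None, None, 29, None, 35]
Insertion path: 14 -> 22
Result: insert 18 as left child of 22
Final tree (level order): [14, 8, 22, None, None, 18, 29, None, None, None, 35]


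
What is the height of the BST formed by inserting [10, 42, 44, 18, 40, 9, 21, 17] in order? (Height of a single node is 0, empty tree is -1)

Insertion order: [10, 42, 44, 18, 40, 9, 21, 17]
Tree (level-order array): [10, 9, 42, None, None, 18, 44, 17, 40, None, None, None, None, 21]
Compute height bottom-up (empty subtree = -1):
  height(9) = 1 + max(-1, -1) = 0
  height(17) = 1 + max(-1, -1) = 0
  height(21) = 1 + max(-1, -1) = 0
  height(40) = 1 + max(0, -1) = 1
  height(18) = 1 + max(0, 1) = 2
  height(44) = 1 + max(-1, -1) = 0
  height(42) = 1 + max(2, 0) = 3
  height(10) = 1 + max(0, 3) = 4
Height = 4


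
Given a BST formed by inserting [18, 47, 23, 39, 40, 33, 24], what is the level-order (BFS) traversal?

Tree insertion order: [18, 47, 23, 39, 40, 33, 24]
Tree (level-order array): [18, None, 47, 23, None, None, 39, 33, 40, 24]
BFS from the root, enqueuing left then right child of each popped node:
  queue [18] -> pop 18, enqueue [47], visited so far: [18]
  queue [47] -> pop 47, enqueue [23], visited so far: [18, 47]
  queue [23] -> pop 23, enqueue [39], visited so far: [18, 47, 23]
  queue [39] -> pop 39, enqueue [33, 40], visited so far: [18, 47, 23, 39]
  queue [33, 40] -> pop 33, enqueue [24], visited so far: [18, 47, 23, 39, 33]
  queue [40, 24] -> pop 40, enqueue [none], visited so far: [18, 47, 23, 39, 33, 40]
  queue [24] -> pop 24, enqueue [none], visited so far: [18, 47, 23, 39, 33, 40, 24]
Result: [18, 47, 23, 39, 33, 40, 24]


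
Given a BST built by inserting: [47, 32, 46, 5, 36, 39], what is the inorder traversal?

Tree insertion order: [47, 32, 46, 5, 36, 39]
Tree (level-order array): [47, 32, None, 5, 46, None, None, 36, None, None, 39]
Inorder traversal: [5, 32, 36, 39, 46, 47]


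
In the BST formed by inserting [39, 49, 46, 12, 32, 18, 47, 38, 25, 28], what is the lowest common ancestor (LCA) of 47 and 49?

Tree insertion order: [39, 49, 46, 12, 32, 18, 47, 38, 25, 28]
Tree (level-order array): [39, 12, 49, None, 32, 46, None, 18, 38, None, 47, None, 25, None, None, None, None, None, 28]
In a BST, the LCA of p=47, q=49 is the first node v on the
root-to-leaf path with p <= v <= q (go left if both < v, right if both > v).
Walk from root:
  at 39: both 47 and 49 > 39, go right
  at 49: 47 <= 49 <= 49, this is the LCA
LCA = 49


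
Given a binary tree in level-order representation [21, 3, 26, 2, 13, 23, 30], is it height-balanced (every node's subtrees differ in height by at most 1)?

Tree (level-order array): [21, 3, 26, 2, 13, 23, 30]
Definition: a tree is height-balanced if, at every node, |h(left) - h(right)| <= 1 (empty subtree has height -1).
Bottom-up per-node check:
  node 2: h_left=-1, h_right=-1, diff=0 [OK], height=0
  node 13: h_left=-1, h_right=-1, diff=0 [OK], height=0
  node 3: h_left=0, h_right=0, diff=0 [OK], height=1
  node 23: h_left=-1, h_right=-1, diff=0 [OK], height=0
  node 30: h_left=-1, h_right=-1, diff=0 [OK], height=0
  node 26: h_left=0, h_right=0, diff=0 [OK], height=1
  node 21: h_left=1, h_right=1, diff=0 [OK], height=2
All nodes satisfy the balance condition.
Result: Balanced


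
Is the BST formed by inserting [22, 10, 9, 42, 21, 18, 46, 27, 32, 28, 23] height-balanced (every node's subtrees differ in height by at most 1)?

Tree (level-order array): [22, 10, 42, 9, 21, 27, 46, None, None, 18, None, 23, 32, None, None, None, None, None, None, 28]
Definition: a tree is height-balanced if, at every node, |h(left) - h(right)| <= 1 (empty subtree has height -1).
Bottom-up per-node check:
  node 9: h_left=-1, h_right=-1, diff=0 [OK], height=0
  node 18: h_left=-1, h_right=-1, diff=0 [OK], height=0
  node 21: h_left=0, h_right=-1, diff=1 [OK], height=1
  node 10: h_left=0, h_right=1, diff=1 [OK], height=2
  node 23: h_left=-1, h_right=-1, diff=0 [OK], height=0
  node 28: h_left=-1, h_right=-1, diff=0 [OK], height=0
  node 32: h_left=0, h_right=-1, diff=1 [OK], height=1
  node 27: h_left=0, h_right=1, diff=1 [OK], height=2
  node 46: h_left=-1, h_right=-1, diff=0 [OK], height=0
  node 42: h_left=2, h_right=0, diff=2 [FAIL (|2-0|=2 > 1)], height=3
  node 22: h_left=2, h_right=3, diff=1 [OK], height=4
Node 42 violates the condition: |2 - 0| = 2 > 1.
Result: Not balanced


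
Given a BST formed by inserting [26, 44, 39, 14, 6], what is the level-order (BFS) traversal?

Tree insertion order: [26, 44, 39, 14, 6]
Tree (level-order array): [26, 14, 44, 6, None, 39]
BFS from the root, enqueuing left then right child of each popped node:
  queue [26] -> pop 26, enqueue [14, 44], visited so far: [26]
  queue [14, 44] -> pop 14, enqueue [6], visited so far: [26, 14]
  queue [44, 6] -> pop 44, enqueue [39], visited so far: [26, 14, 44]
  queue [6, 39] -> pop 6, enqueue [none], visited so far: [26, 14, 44, 6]
  queue [39] -> pop 39, enqueue [none], visited so far: [26, 14, 44, 6, 39]
Result: [26, 14, 44, 6, 39]


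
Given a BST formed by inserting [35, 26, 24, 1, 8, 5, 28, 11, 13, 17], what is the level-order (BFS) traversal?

Tree insertion order: [35, 26, 24, 1, 8, 5, 28, 11, 13, 17]
Tree (level-order array): [35, 26, None, 24, 28, 1, None, None, None, None, 8, 5, 11, None, None, None, 13, None, 17]
BFS from the root, enqueuing left then right child of each popped node:
  queue [35] -> pop 35, enqueue [26], visited so far: [35]
  queue [26] -> pop 26, enqueue [24, 28], visited so far: [35, 26]
  queue [24, 28] -> pop 24, enqueue [1], visited so far: [35, 26, 24]
  queue [28, 1] -> pop 28, enqueue [none], visited so far: [35, 26, 24, 28]
  queue [1] -> pop 1, enqueue [8], visited so far: [35, 26, 24, 28, 1]
  queue [8] -> pop 8, enqueue [5, 11], visited so far: [35, 26, 24, 28, 1, 8]
  queue [5, 11] -> pop 5, enqueue [none], visited so far: [35, 26, 24, 28, 1, 8, 5]
  queue [11] -> pop 11, enqueue [13], visited so far: [35, 26, 24, 28, 1, 8, 5, 11]
  queue [13] -> pop 13, enqueue [17], visited so far: [35, 26, 24, 28, 1, 8, 5, 11, 13]
  queue [17] -> pop 17, enqueue [none], visited so far: [35, 26, 24, 28, 1, 8, 5, 11, 13, 17]
Result: [35, 26, 24, 28, 1, 8, 5, 11, 13, 17]


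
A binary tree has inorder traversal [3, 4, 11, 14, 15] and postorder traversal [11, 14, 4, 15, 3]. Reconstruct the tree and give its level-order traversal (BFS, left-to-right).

Inorder:   [3, 4, 11, 14, 15]
Postorder: [11, 14, 4, 15, 3]
Algorithm: postorder visits root last, so walk postorder right-to-left;
each value is the root of the current inorder slice — split it at that
value, recurse on the right subtree first, then the left.
Recursive splits:
  root=3; inorder splits into left=[], right=[4, 11, 14, 15]
  root=15; inorder splits into left=[4, 11, 14], right=[]
  root=4; inorder splits into left=[], right=[11, 14]
  root=14; inorder splits into left=[11], right=[]
  root=11; inorder splits into left=[], right=[]
Reconstructed level-order: [3, 15, 4, 14, 11]


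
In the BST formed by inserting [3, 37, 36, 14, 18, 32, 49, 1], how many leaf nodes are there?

Tree built from: [3, 37, 36, 14, 18, 32, 49, 1]
Tree (level-order array): [3, 1, 37, None, None, 36, 49, 14, None, None, None, None, 18, None, 32]
Rule: A leaf has 0 children.
Per-node child counts:
  node 3: 2 child(ren)
  node 1: 0 child(ren)
  node 37: 2 child(ren)
  node 36: 1 child(ren)
  node 14: 1 child(ren)
  node 18: 1 child(ren)
  node 32: 0 child(ren)
  node 49: 0 child(ren)
Matching nodes: [1, 32, 49]
Count of leaf nodes: 3


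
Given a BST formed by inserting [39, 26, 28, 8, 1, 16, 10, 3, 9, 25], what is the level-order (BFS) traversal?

Tree insertion order: [39, 26, 28, 8, 1, 16, 10, 3, 9, 25]
Tree (level-order array): [39, 26, None, 8, 28, 1, 16, None, None, None, 3, 10, 25, None, None, 9]
BFS from the root, enqueuing left then right child of each popped node:
  queue [39] -> pop 39, enqueue [26], visited so far: [39]
  queue [26] -> pop 26, enqueue [8, 28], visited so far: [39, 26]
  queue [8, 28] -> pop 8, enqueue [1, 16], visited so far: [39, 26, 8]
  queue [28, 1, 16] -> pop 28, enqueue [none], visited so far: [39, 26, 8, 28]
  queue [1, 16] -> pop 1, enqueue [3], visited so far: [39, 26, 8, 28, 1]
  queue [16, 3] -> pop 16, enqueue [10, 25], visited so far: [39, 26, 8, 28, 1, 16]
  queue [3, 10, 25] -> pop 3, enqueue [none], visited so far: [39, 26, 8, 28, 1, 16, 3]
  queue [10, 25] -> pop 10, enqueue [9], visited so far: [39, 26, 8, 28, 1, 16, 3, 10]
  queue [25, 9] -> pop 25, enqueue [none], visited so far: [39, 26, 8, 28, 1, 16, 3, 10, 25]
  queue [9] -> pop 9, enqueue [none], visited so far: [39, 26, 8, 28, 1, 16, 3, 10, 25, 9]
Result: [39, 26, 8, 28, 1, 16, 3, 10, 25, 9]


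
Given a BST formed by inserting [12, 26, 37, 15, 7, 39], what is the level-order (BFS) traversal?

Tree insertion order: [12, 26, 37, 15, 7, 39]
Tree (level-order array): [12, 7, 26, None, None, 15, 37, None, None, None, 39]
BFS from the root, enqueuing left then right child of each popped node:
  queue [12] -> pop 12, enqueue [7, 26], visited so far: [12]
  queue [7, 26] -> pop 7, enqueue [none], visited so far: [12, 7]
  queue [26] -> pop 26, enqueue [15, 37], visited so far: [12, 7, 26]
  queue [15, 37] -> pop 15, enqueue [none], visited so far: [12, 7, 26, 15]
  queue [37] -> pop 37, enqueue [39], visited so far: [12, 7, 26, 15, 37]
  queue [39] -> pop 39, enqueue [none], visited so far: [12, 7, 26, 15, 37, 39]
Result: [12, 7, 26, 15, 37, 39]


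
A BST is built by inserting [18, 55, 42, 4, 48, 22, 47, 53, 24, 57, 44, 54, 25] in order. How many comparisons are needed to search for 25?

Search path for 25: 18 -> 55 -> 42 -> 22 -> 24 -> 25
Found: True
Comparisons: 6


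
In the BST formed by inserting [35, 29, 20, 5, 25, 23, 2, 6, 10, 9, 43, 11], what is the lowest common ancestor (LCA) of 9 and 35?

Tree insertion order: [35, 29, 20, 5, 25, 23, 2, 6, 10, 9, 43, 11]
Tree (level-order array): [35, 29, 43, 20, None, None, None, 5, 25, 2, 6, 23, None, None, None, None, 10, None, None, 9, 11]
In a BST, the LCA of p=9, q=35 is the first node v on the
root-to-leaf path with p <= v <= q (go left if both < v, right if both > v).
Walk from root:
  at 35: 9 <= 35 <= 35, this is the LCA
LCA = 35


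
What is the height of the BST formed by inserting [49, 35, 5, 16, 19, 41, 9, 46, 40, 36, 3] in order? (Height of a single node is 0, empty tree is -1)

Insertion order: [49, 35, 5, 16, 19, 41, 9, 46, 40, 36, 3]
Tree (level-order array): [49, 35, None, 5, 41, 3, 16, 40, 46, None, None, 9, 19, 36]
Compute height bottom-up (empty subtree = -1):
  height(3) = 1 + max(-1, -1) = 0
  height(9) = 1 + max(-1, -1) = 0
  height(19) = 1 + max(-1, -1) = 0
  height(16) = 1 + max(0, 0) = 1
  height(5) = 1 + max(0, 1) = 2
  height(36) = 1 + max(-1, -1) = 0
  height(40) = 1 + max(0, -1) = 1
  height(46) = 1 + max(-1, -1) = 0
  height(41) = 1 + max(1, 0) = 2
  height(35) = 1 + max(2, 2) = 3
  height(49) = 1 + max(3, -1) = 4
Height = 4


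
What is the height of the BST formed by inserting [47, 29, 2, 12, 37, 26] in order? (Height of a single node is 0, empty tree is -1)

Insertion order: [47, 29, 2, 12, 37, 26]
Tree (level-order array): [47, 29, None, 2, 37, None, 12, None, None, None, 26]
Compute height bottom-up (empty subtree = -1):
  height(26) = 1 + max(-1, -1) = 0
  height(12) = 1 + max(-1, 0) = 1
  height(2) = 1 + max(-1, 1) = 2
  height(37) = 1 + max(-1, -1) = 0
  height(29) = 1 + max(2, 0) = 3
  height(47) = 1 + max(3, -1) = 4
Height = 4


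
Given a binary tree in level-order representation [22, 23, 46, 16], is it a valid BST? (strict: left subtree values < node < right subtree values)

Level-order array: [22, 23, 46, 16]
Validate using subtree bounds (lo, hi): at each node, require lo < value < hi,
then recurse left with hi=value and right with lo=value.
Preorder trace (stopping at first violation):
  at node 22 with bounds (-inf, +inf): OK
  at node 23 with bounds (-inf, 22): VIOLATION
Node 23 violates its bound: not (-inf < 23 < 22).
Result: Not a valid BST


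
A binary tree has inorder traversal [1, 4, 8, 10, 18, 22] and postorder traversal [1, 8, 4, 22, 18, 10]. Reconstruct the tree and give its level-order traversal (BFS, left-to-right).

Inorder:   [1, 4, 8, 10, 18, 22]
Postorder: [1, 8, 4, 22, 18, 10]
Algorithm: postorder visits root last, so walk postorder right-to-left;
each value is the root of the current inorder slice — split it at that
value, recurse on the right subtree first, then the left.
Recursive splits:
  root=10; inorder splits into left=[1, 4, 8], right=[18, 22]
  root=18; inorder splits into left=[], right=[22]
  root=22; inorder splits into left=[], right=[]
  root=4; inorder splits into left=[1], right=[8]
  root=8; inorder splits into left=[], right=[]
  root=1; inorder splits into left=[], right=[]
Reconstructed level-order: [10, 4, 18, 1, 8, 22]


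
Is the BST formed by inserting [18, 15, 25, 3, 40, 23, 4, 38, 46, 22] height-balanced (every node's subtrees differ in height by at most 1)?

Tree (level-order array): [18, 15, 25, 3, None, 23, 40, None, 4, 22, None, 38, 46]
Definition: a tree is height-balanced if, at every node, |h(left) - h(right)| <= 1 (empty subtree has height -1).
Bottom-up per-node check:
  node 4: h_left=-1, h_right=-1, diff=0 [OK], height=0
  node 3: h_left=-1, h_right=0, diff=1 [OK], height=1
  node 15: h_left=1, h_right=-1, diff=2 [FAIL (|1--1|=2 > 1)], height=2
  node 22: h_left=-1, h_right=-1, diff=0 [OK], height=0
  node 23: h_left=0, h_right=-1, diff=1 [OK], height=1
  node 38: h_left=-1, h_right=-1, diff=0 [OK], height=0
  node 46: h_left=-1, h_right=-1, diff=0 [OK], height=0
  node 40: h_left=0, h_right=0, diff=0 [OK], height=1
  node 25: h_left=1, h_right=1, diff=0 [OK], height=2
  node 18: h_left=2, h_right=2, diff=0 [OK], height=3
Node 15 violates the condition: |1 - -1| = 2 > 1.
Result: Not balanced


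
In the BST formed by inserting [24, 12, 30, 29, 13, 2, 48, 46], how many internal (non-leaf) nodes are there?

Tree built from: [24, 12, 30, 29, 13, 2, 48, 46]
Tree (level-order array): [24, 12, 30, 2, 13, 29, 48, None, None, None, None, None, None, 46]
Rule: An internal node has at least one child.
Per-node child counts:
  node 24: 2 child(ren)
  node 12: 2 child(ren)
  node 2: 0 child(ren)
  node 13: 0 child(ren)
  node 30: 2 child(ren)
  node 29: 0 child(ren)
  node 48: 1 child(ren)
  node 46: 0 child(ren)
Matching nodes: [24, 12, 30, 48]
Count of internal (non-leaf) nodes: 4


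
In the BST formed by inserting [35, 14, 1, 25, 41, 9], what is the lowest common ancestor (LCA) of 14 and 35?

Tree insertion order: [35, 14, 1, 25, 41, 9]
Tree (level-order array): [35, 14, 41, 1, 25, None, None, None, 9]
In a BST, the LCA of p=14, q=35 is the first node v on the
root-to-leaf path with p <= v <= q (go left if both < v, right if both > v).
Walk from root:
  at 35: 14 <= 35 <= 35, this is the LCA
LCA = 35


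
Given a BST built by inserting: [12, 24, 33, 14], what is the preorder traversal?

Tree insertion order: [12, 24, 33, 14]
Tree (level-order array): [12, None, 24, 14, 33]
Preorder traversal: [12, 24, 14, 33]


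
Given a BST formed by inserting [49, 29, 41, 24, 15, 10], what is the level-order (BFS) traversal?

Tree insertion order: [49, 29, 41, 24, 15, 10]
Tree (level-order array): [49, 29, None, 24, 41, 15, None, None, None, 10]
BFS from the root, enqueuing left then right child of each popped node:
  queue [49] -> pop 49, enqueue [29], visited so far: [49]
  queue [29] -> pop 29, enqueue [24, 41], visited so far: [49, 29]
  queue [24, 41] -> pop 24, enqueue [15], visited so far: [49, 29, 24]
  queue [41, 15] -> pop 41, enqueue [none], visited so far: [49, 29, 24, 41]
  queue [15] -> pop 15, enqueue [10], visited so far: [49, 29, 24, 41, 15]
  queue [10] -> pop 10, enqueue [none], visited so far: [49, 29, 24, 41, 15, 10]
Result: [49, 29, 24, 41, 15, 10]


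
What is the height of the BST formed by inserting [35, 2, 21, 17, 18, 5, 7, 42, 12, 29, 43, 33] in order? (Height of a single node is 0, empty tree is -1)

Insertion order: [35, 2, 21, 17, 18, 5, 7, 42, 12, 29, 43, 33]
Tree (level-order array): [35, 2, 42, None, 21, None, 43, 17, 29, None, None, 5, 18, None, 33, None, 7, None, None, None, None, None, 12]
Compute height bottom-up (empty subtree = -1):
  height(12) = 1 + max(-1, -1) = 0
  height(7) = 1 + max(-1, 0) = 1
  height(5) = 1 + max(-1, 1) = 2
  height(18) = 1 + max(-1, -1) = 0
  height(17) = 1 + max(2, 0) = 3
  height(33) = 1 + max(-1, -1) = 0
  height(29) = 1 + max(-1, 0) = 1
  height(21) = 1 + max(3, 1) = 4
  height(2) = 1 + max(-1, 4) = 5
  height(43) = 1 + max(-1, -1) = 0
  height(42) = 1 + max(-1, 0) = 1
  height(35) = 1 + max(5, 1) = 6
Height = 6


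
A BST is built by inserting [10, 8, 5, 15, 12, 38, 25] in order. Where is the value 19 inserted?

Starting tree (level order): [10, 8, 15, 5, None, 12, 38, None, None, None, None, 25]
Insertion path: 10 -> 15 -> 38 -> 25
Result: insert 19 as left child of 25
Final tree (level order): [10, 8, 15, 5, None, 12, 38, None, None, None, None, 25, None, 19]


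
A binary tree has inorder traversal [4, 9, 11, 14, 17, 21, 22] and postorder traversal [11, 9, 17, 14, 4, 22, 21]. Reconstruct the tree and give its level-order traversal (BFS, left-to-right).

Inorder:   [4, 9, 11, 14, 17, 21, 22]
Postorder: [11, 9, 17, 14, 4, 22, 21]
Algorithm: postorder visits root last, so walk postorder right-to-left;
each value is the root of the current inorder slice — split it at that
value, recurse on the right subtree first, then the left.
Recursive splits:
  root=21; inorder splits into left=[4, 9, 11, 14, 17], right=[22]
  root=22; inorder splits into left=[], right=[]
  root=4; inorder splits into left=[], right=[9, 11, 14, 17]
  root=14; inorder splits into left=[9, 11], right=[17]
  root=17; inorder splits into left=[], right=[]
  root=9; inorder splits into left=[], right=[11]
  root=11; inorder splits into left=[], right=[]
Reconstructed level-order: [21, 4, 22, 14, 9, 17, 11]


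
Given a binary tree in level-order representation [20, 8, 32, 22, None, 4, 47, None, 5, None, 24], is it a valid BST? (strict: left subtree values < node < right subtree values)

Level-order array: [20, 8, 32, 22, None, 4, 47, None, 5, None, 24]
Validate using subtree bounds (lo, hi): at each node, require lo < value < hi,
then recurse left with hi=value and right with lo=value.
Preorder trace (stopping at first violation):
  at node 20 with bounds (-inf, +inf): OK
  at node 8 with bounds (-inf, 20): OK
  at node 22 with bounds (-inf, 8): VIOLATION
Node 22 violates its bound: not (-inf < 22 < 8).
Result: Not a valid BST


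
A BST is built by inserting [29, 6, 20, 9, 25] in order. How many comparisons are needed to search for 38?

Search path for 38: 29
Found: False
Comparisons: 1


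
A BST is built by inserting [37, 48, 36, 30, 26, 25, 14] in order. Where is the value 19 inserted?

Starting tree (level order): [37, 36, 48, 30, None, None, None, 26, None, 25, None, 14]
Insertion path: 37 -> 36 -> 30 -> 26 -> 25 -> 14
Result: insert 19 as right child of 14
Final tree (level order): [37, 36, 48, 30, None, None, None, 26, None, 25, None, 14, None, None, 19]


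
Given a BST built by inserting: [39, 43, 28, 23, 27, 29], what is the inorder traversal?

Tree insertion order: [39, 43, 28, 23, 27, 29]
Tree (level-order array): [39, 28, 43, 23, 29, None, None, None, 27]
Inorder traversal: [23, 27, 28, 29, 39, 43]


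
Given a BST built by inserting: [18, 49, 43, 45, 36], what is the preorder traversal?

Tree insertion order: [18, 49, 43, 45, 36]
Tree (level-order array): [18, None, 49, 43, None, 36, 45]
Preorder traversal: [18, 49, 43, 36, 45]


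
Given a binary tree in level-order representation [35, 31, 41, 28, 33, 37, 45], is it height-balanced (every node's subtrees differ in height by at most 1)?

Tree (level-order array): [35, 31, 41, 28, 33, 37, 45]
Definition: a tree is height-balanced if, at every node, |h(left) - h(right)| <= 1 (empty subtree has height -1).
Bottom-up per-node check:
  node 28: h_left=-1, h_right=-1, diff=0 [OK], height=0
  node 33: h_left=-1, h_right=-1, diff=0 [OK], height=0
  node 31: h_left=0, h_right=0, diff=0 [OK], height=1
  node 37: h_left=-1, h_right=-1, diff=0 [OK], height=0
  node 45: h_left=-1, h_right=-1, diff=0 [OK], height=0
  node 41: h_left=0, h_right=0, diff=0 [OK], height=1
  node 35: h_left=1, h_right=1, diff=0 [OK], height=2
All nodes satisfy the balance condition.
Result: Balanced
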